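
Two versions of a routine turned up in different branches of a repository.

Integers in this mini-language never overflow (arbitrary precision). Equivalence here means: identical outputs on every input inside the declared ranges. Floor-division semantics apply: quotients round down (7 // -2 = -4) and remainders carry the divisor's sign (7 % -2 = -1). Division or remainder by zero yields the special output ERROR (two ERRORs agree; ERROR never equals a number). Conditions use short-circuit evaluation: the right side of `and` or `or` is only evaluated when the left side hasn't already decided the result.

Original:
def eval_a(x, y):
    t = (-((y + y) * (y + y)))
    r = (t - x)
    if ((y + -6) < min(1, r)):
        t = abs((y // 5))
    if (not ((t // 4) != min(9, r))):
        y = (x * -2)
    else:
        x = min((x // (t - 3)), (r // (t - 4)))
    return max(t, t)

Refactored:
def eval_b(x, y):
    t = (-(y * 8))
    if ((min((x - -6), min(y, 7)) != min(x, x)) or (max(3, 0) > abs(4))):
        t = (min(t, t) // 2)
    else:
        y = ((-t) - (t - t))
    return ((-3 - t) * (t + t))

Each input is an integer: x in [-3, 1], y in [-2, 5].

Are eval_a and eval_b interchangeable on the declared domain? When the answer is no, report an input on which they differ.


x=-3, y=-2 yields -16 from eval_a but -176 from eval_b.
verdict: not equivalent; witness: x=-3, y=-2


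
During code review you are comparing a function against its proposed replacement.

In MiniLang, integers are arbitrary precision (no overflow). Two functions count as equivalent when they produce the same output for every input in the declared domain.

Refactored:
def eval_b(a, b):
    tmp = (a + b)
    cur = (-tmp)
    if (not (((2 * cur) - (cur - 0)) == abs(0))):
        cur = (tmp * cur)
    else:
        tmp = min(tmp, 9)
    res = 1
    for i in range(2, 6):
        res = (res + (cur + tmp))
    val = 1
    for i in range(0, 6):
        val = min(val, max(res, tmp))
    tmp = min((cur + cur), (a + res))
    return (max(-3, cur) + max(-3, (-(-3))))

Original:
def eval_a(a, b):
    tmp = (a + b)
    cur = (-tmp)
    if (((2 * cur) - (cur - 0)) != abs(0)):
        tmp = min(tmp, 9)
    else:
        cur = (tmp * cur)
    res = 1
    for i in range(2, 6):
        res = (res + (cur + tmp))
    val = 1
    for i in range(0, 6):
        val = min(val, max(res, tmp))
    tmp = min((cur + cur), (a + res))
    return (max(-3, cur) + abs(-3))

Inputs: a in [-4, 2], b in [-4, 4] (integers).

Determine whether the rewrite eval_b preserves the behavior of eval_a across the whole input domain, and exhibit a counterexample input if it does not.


The rewrite breaks on a=-4, b=-4, where the results are 11 and 0.
eval_a: tmp=-8, then cur=8, then (((2 * cur) - (cur - 0)) != abs(0)) is true, then tmp=-8, then res=1, then (i=2), then res=1, then (i=3), then res=1, then (i=4), then res=1, then (i=5), then res=1, then val=1, then (i=0), then val=1, then (i=1), then val=1, then (i=2), then val=1, then (i=3), then val=1, then (i=4), then val=1, then (i=5), then val=1, then tmp=-3, then returns 11
eval_b: tmp=-8, then cur=8, then (not (((2 * cur) - (cur - 0)) == abs(0))) is true, then cur=-64, then res=1, then (i=2), then res=-71, then (i=3), then res=-143, then (i=4), then res=-215, then (i=5), then res=-287, then val=1, then (i=0), then val=-8, then (i=1), then val=-8, then (i=2), then val=-8, then (i=3), then val=-8, then (i=4), then val=-8, then (i=5), then val=-8, then tmp=-291, then returns 0
verdict: not equivalent; witness: a=-4, b=-4


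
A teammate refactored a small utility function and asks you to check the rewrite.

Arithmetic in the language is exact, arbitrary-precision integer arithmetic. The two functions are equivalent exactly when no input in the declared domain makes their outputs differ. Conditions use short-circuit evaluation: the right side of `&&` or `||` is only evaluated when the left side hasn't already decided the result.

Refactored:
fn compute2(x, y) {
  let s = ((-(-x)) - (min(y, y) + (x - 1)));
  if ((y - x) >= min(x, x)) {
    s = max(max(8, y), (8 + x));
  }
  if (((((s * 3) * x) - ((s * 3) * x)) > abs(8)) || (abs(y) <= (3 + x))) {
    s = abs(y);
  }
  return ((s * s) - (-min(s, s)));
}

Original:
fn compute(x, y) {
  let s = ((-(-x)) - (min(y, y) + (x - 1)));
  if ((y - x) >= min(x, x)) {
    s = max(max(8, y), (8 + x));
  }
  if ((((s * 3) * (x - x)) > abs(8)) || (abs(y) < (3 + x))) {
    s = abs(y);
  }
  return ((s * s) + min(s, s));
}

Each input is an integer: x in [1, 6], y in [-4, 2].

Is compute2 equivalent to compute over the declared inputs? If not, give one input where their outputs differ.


Consider the input x=1, y=-4.
compute: s=5, then ((y - x) >= min(x, x)) is false, then ((((s * 3) * (x - x)) > abs(8)) || (abs(y) < (3 + x))) is false, then returns 30
compute2: s=5, then ((y - x) >= min(x, x)) is false, then (((((s * 3) * x) - ((s * 3) * x)) > abs(8)) || (abs(y) <= (3 + x))) is true, then s=4, then returns 20
30 vs 20 — the two versions disagree here.
verdict: not equivalent; witness: x=1, y=-4


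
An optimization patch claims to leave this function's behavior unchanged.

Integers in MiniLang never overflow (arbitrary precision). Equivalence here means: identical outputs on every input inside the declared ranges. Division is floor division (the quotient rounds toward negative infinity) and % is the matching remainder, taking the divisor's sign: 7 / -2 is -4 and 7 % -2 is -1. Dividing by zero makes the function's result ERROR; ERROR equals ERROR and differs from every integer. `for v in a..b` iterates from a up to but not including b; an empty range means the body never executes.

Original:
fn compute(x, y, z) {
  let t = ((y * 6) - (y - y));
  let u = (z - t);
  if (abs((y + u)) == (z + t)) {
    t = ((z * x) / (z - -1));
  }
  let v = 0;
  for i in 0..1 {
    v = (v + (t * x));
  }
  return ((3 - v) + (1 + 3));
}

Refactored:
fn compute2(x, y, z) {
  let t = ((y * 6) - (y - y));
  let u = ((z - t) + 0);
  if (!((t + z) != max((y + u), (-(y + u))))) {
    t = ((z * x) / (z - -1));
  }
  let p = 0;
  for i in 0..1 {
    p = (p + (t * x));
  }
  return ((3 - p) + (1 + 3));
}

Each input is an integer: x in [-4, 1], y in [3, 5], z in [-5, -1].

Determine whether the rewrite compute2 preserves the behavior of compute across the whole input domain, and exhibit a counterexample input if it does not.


The two are interchangeable: constant usage differs; comparison usage differs; local variable names differ; boolean connective usage differs; arithmetic usage differs; min/max/abs usage differs, and every declared input agrees.
As a probe, take x=-3, y=3, z=-5: compute runs t becomes 18; next u becomes -23; next (abs((y + u)) == (z + t)) evaluates to false; next v becomes 0; next at i=0:; next v becomes -54; next final value 61; compute2 runs t becomes 18; next u becomes -23; next (!((t + z) != max((y + u), (-(y + u))))) evaluates to false; next p becomes 0; next at i=0:; next p becomes -54; next final value 61; both end at 61.
Checked all 90 inputs in the declared domain: the outputs agree on every one.
verdict: equivalent


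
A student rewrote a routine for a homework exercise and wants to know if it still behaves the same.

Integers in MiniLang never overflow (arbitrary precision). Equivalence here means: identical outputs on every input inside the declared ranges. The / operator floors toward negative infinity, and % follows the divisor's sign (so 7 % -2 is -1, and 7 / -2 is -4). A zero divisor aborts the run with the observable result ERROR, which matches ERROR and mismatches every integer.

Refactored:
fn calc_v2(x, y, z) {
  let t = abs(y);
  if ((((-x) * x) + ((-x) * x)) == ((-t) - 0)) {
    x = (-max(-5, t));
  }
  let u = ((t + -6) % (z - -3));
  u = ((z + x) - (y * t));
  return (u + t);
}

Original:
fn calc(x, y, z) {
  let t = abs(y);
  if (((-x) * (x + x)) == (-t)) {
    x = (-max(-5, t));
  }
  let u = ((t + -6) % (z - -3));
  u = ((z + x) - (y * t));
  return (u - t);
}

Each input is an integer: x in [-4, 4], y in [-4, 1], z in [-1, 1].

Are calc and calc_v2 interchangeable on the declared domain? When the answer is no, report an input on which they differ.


Take x=-4, y=-4, z=-1.
calc: t = 4; (((-x) * (x + x)) == (-t)) -> false; u = 0; u = 11; return 7
calc_v2: t = 4; ((((-x) * x) + ((-x) * x)) == ((-t) - 0)) -> false; u = 0; u = 11; return 15
7 and 15 differ, so these are not the same function on this domain.
verdict: not equivalent; witness: x=-4, y=-4, z=-1


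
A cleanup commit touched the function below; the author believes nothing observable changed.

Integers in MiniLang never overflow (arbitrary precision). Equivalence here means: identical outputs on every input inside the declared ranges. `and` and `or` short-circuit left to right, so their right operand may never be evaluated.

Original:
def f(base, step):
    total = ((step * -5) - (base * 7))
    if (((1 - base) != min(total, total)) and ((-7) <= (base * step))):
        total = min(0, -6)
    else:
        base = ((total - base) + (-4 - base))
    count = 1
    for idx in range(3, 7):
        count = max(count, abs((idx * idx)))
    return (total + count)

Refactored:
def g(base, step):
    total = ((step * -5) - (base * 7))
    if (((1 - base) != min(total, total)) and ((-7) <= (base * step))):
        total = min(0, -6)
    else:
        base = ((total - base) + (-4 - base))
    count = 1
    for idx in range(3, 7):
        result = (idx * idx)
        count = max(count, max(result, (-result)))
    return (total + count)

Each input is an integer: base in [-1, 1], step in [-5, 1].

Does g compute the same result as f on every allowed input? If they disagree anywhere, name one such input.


Comparing the listings, the differences include: min/max/abs usage differs, local variable names differ, statement counts differ.
Spot check at base=1, step=1 — f: total := -12 | (((1 - base) != min(total, total)) and ((-7) <= (base * step))): true | total := -6 | count := 1 | iter idx=3: | count := 9 | iter idx=4: | count := 16 | iter idx=5: | count := 25 | iter idx=6: | count := 36 | result 30. g: total := -12 | (((1 - base) != min(total, total)) and ((-7) <= (base * step))): true | total := -6 | count := 1 | iter idx=3: | result := 9 | count := 9 | iter idx=4: | result := 16 | count := 16 | iter idx=5: | result := 25 | count := 25 | iter idx=6: | result := 36 | count := 36 | result 30. Both give 30.
Sweeping the whole domain (21 inputs) finds no disagreement.
verdict: equivalent


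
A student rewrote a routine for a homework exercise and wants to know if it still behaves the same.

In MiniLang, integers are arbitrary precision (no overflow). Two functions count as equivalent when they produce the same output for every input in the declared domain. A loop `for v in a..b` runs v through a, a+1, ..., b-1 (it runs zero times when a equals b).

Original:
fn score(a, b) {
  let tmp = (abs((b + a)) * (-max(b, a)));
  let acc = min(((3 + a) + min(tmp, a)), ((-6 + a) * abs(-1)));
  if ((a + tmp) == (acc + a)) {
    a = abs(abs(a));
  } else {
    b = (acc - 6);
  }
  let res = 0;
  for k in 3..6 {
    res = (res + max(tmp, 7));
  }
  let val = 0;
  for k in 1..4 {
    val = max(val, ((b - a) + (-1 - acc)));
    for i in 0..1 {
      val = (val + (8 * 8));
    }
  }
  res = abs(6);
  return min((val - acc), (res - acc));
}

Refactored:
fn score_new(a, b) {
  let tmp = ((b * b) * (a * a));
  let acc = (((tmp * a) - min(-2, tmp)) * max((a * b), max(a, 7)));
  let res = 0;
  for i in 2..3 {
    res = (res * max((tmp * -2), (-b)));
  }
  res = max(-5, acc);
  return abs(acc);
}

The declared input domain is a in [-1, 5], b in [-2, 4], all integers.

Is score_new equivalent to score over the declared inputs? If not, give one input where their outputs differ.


Consider the input a=-1, b=-2.
score: tmp=3, then acc=-7, then ((a + tmp) == (acc + a)) is false, then b=-13, then res=0, then (k=3), then res=7, then (k=4), then res=14, then (k=5), then res=21, then val=0, then (k=1), then val=0, then (i=0), then val=64, then (k=2), then val=64, then (i=0), then val=128, then (k=3), then val=128, then (i=0), then val=192, then res=6, then returns 13
score_new: tmp=4, then acc=-14, then res=0, then (i=2), then res=0, then res=-5, then returns 14
13 != 14, so the rewrite changes behavior.
verdict: not equivalent; witness: a=-1, b=-2


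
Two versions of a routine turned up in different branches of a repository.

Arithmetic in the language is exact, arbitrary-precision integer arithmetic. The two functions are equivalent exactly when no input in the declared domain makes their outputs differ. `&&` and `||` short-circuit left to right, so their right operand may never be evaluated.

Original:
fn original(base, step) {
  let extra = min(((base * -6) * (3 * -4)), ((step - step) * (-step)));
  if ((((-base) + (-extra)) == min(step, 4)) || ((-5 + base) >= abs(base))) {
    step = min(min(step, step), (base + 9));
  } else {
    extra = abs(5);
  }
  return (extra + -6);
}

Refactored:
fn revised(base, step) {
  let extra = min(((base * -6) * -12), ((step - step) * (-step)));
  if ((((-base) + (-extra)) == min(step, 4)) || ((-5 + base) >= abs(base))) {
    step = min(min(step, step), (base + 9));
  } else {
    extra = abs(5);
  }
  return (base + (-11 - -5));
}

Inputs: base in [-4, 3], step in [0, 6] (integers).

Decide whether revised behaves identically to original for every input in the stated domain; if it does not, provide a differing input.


The rewrite breaks on base=-4, step=0, where the results are -1 and -10.
original: extra := -288 | ((((-base) + (-extra)) == min(step, 4)) || ((-5 + base) >= abs(base))): false | extra := 5 | result -1
revised: extra := -288 | ((((-base) + (-extra)) == min(step, 4)) || ((-5 + base) >= abs(base))): false | extra := 5 | result -10
verdict: not equivalent; witness: base=-4, step=0


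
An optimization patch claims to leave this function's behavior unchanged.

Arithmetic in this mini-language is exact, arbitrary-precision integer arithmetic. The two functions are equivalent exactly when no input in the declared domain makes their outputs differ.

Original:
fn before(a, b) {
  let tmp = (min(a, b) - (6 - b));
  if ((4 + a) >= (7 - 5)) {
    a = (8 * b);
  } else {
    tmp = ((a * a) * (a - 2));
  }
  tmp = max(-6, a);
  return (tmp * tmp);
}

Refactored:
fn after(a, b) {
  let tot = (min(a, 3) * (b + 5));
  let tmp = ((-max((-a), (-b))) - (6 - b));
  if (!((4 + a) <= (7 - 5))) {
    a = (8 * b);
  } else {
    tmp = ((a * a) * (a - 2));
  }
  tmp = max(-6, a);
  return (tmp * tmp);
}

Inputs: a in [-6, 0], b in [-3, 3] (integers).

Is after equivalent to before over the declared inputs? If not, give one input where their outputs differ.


Consider the input a=-2, b=-3.
before: tmp = -12; ((4 + a) >= (7 - 5)) -> true; a = -24; tmp = -6; return 36
after: tot = -4; tmp = -12; (!((4 + a) <= (7 - 5))) -> false; tmp = -16; tmp = -2; return 4
36 vs 4 — the two versions disagree here.
verdict: not equivalent; witness: a=-2, b=-3


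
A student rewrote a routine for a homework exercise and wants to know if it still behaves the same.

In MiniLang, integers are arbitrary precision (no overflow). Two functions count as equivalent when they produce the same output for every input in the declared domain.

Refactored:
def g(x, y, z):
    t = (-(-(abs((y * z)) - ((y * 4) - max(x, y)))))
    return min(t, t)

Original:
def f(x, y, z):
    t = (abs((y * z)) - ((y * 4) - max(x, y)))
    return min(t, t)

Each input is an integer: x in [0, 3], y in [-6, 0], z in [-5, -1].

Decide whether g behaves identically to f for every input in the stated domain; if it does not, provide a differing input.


Although same computation, different form, 140/140 inputs agree.
verdict: equivalent


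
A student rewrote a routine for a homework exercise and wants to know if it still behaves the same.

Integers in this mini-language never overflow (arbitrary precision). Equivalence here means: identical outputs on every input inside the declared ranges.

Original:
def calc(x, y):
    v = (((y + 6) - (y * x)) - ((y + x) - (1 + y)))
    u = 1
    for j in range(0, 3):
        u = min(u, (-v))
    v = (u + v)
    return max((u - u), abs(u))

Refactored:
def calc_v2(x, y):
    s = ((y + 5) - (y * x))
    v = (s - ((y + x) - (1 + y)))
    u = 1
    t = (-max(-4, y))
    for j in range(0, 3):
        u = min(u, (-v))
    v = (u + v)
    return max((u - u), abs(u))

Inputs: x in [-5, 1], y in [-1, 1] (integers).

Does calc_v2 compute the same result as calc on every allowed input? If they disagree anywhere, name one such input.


Evaluate both at x=-5, y=-1.
calc: v = 6; u = 1; [j=0]; u = -6; [j=1]; u = -6; [j=2]; u = -6; v = 0; return 6
calc_v2: s = -1; v = 5; u = 1; t = 1; [j=0]; u = -5; [j=1]; u = -5; [j=2]; u = -5; v = 0; return 5
6 against 5: the behavior changed.
verdict: not equivalent; witness: x=-5, y=-1


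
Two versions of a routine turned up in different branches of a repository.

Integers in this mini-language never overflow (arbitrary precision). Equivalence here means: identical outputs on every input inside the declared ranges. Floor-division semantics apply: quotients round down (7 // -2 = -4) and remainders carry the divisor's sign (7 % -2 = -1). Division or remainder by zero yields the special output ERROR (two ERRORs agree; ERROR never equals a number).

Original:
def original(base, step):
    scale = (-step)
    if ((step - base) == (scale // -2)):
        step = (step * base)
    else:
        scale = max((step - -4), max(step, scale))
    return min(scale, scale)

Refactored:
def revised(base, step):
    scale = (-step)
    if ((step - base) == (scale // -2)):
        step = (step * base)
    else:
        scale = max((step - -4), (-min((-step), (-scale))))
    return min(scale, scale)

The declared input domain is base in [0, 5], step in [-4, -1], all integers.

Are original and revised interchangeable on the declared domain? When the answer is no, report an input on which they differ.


Comparing the listings, the differences include: min/max/abs usage differs.
Spot check at base=2, step=-1 — original: scale=1, then ((step - base) == (scale // -2)) is false, then scale=3, then returns 3. revised: scale=1, then ((step - base) == (scale // -2)) is false, then scale=3, then returns 3. Both give 3.
An exhaustive pass over the 24 declared inputs shows identical outputs.
verdict: equivalent


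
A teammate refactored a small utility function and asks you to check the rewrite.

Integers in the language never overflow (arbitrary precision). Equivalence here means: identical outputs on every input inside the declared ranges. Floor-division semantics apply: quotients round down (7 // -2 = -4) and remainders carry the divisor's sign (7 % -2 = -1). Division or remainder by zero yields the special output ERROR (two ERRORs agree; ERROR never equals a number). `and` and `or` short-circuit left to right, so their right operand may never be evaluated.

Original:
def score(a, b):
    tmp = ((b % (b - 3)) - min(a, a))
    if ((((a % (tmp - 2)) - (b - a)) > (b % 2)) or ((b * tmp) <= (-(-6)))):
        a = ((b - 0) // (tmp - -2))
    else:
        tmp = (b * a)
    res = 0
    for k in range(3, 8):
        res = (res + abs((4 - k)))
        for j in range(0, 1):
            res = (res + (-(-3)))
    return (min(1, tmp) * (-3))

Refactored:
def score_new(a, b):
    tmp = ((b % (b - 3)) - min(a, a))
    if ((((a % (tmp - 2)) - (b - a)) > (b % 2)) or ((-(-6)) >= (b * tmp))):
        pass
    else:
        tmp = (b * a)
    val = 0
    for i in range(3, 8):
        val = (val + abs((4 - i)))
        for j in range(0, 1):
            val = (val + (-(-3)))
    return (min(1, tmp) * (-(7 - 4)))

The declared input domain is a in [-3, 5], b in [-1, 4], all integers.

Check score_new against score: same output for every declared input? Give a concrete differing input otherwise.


These are not equivalent — on a=1, b=-1 the outputs split (ERROR vs 6).
score: tmp = -2; ((((a % (tmp - 2)) - (b - a)) > (b % 2)) or ((b * tmp) <= (-(-6)))) -> true; division by zero -> ERROR
score_new: tmp = -2; ((((a % (tmp - 2)) - (b - a)) > (b % 2)) or ((-(-6)) >= (b * tmp))) -> true; val = 0; [i=3]; val = 1; [j=0]; val = 4; [i=4]; val = 4; [j=0]; val = 7; [i=5]; val = 8; [j=0]; val = 11; [i=6]; val = 13; [j=0]; val = 16; [i=7]; val = 19; [j=0]; val = 22; return 6
verdict: not equivalent; witness: a=1, b=-1


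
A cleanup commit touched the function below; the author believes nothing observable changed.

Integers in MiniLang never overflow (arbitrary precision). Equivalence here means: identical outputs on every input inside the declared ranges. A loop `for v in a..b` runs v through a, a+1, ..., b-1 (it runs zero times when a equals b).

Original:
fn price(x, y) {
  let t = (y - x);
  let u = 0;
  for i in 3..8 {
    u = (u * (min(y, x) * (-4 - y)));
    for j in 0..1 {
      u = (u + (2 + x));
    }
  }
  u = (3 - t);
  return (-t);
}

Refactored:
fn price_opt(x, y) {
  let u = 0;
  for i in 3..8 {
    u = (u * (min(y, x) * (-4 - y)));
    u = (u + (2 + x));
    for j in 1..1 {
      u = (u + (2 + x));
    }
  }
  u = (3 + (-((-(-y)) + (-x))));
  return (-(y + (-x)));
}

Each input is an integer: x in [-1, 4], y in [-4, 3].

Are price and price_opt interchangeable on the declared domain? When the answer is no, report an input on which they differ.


Equivalent — the differences include local variable names differ; also loop structure differs; also arithmetic usage differs; also constant usage differs, yet no declared input distinguishes the two.
Spot check at x=1, y=3 — price: t := 2 | u := 0 | iter i=3: | u := 0 | iter j=0: | u := 3 | iter i=4: | u := -21 | iter j=0: | u := -18 | iter i=5: | u := 126 | iter j=0: | u := 129 | iter i=6: | u := -903 | iter j=0: | u := -900 | iter i=7: | u := 6300 | iter j=0: | u := 6303 | u := 1 | result -2. price_opt: u := 0 | iter i=3: | u := 0 | u := 3 | loop over j: empty range | iter i=4: | u := -21 | u := -18 | loop over j: empty range | iter i=5: | u := 126 | u := 129 | loop over j: empty range | iter i=6: | u := -903 | u := -900 | loop over j: empty range | iter i=7: | u := 6300 | u := 6303 | loop over j: empty range | u := 1 | result -2. Both give -2.
An exhaustive pass over the 48 declared inputs shows identical outputs.
verdict: equivalent


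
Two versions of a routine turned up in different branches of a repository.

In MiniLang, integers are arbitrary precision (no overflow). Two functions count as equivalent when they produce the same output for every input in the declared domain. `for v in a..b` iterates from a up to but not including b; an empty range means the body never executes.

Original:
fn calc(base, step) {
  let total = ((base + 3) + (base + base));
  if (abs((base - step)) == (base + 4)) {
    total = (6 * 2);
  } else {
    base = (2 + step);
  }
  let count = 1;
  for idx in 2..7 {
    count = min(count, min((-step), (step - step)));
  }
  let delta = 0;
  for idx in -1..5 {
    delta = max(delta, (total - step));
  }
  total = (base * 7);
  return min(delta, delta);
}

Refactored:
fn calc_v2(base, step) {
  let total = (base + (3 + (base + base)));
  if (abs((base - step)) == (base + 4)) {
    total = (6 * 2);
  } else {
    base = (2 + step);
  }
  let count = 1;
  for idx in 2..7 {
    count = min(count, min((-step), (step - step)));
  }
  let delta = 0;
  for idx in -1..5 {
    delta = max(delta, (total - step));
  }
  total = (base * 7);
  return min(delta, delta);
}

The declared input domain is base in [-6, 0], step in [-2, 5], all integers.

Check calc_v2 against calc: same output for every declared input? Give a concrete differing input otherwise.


Differences: same computation, different form — yet all 56 inputs agree.
verdict: equivalent


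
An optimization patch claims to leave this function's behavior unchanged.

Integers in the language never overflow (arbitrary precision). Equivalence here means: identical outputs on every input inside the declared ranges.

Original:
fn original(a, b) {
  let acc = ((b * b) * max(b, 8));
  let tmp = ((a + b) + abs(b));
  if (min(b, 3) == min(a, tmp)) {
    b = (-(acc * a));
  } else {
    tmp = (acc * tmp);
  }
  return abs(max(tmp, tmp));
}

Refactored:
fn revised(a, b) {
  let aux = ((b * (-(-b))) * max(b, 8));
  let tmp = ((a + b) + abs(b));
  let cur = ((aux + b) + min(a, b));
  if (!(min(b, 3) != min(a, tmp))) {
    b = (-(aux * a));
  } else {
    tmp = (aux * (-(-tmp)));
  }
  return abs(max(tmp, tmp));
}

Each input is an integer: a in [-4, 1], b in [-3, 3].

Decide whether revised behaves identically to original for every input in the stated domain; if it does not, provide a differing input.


Although statement counts differ, boolean connective usage differs, local variable names differ, arithmetic usage differs, min/max/abs usage differs, comparison usage differs, 42/42 inputs agree.
verdict: equivalent


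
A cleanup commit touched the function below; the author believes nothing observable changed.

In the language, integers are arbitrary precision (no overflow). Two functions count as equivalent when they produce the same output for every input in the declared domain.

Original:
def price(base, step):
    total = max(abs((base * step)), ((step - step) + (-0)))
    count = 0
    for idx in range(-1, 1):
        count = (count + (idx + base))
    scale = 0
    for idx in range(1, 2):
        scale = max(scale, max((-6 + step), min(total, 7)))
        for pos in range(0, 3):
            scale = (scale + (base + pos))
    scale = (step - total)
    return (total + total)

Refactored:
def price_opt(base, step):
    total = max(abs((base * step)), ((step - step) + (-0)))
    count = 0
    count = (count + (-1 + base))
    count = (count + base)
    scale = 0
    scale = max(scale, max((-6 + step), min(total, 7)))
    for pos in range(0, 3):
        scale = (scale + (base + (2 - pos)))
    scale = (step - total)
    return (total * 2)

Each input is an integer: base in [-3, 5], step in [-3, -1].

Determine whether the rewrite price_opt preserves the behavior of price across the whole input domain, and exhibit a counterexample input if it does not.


The two are interchangeable: local variable names differ; and statement counts differ; and arithmetic usage differs; and loop structure differs; and constant usage differs, and every declared input agrees.
Tracing base=-3, step=-1: price: total=3, then count=0, then (idx=-1), then count=-4, then (idx=0), then count=-7, then scale=0, then (idx=1), then scale=3, then (pos=0), then scale=0, then (pos=1), then scale=-2, then (pos=2), then scale=-3, then scale=-4, then returns 6 | price_opt: total=3, then count=0, then count=-4, then count=-7, then scale=0, then scale=3, then (pos=0), then scale=2, then (pos=1), then scale=0, then (pos=2), then scale=-3, then scale=-4, then returns 6 — matching result 6.
An exhaustive pass over the 27 declared inputs shows identical outputs.
verdict: equivalent


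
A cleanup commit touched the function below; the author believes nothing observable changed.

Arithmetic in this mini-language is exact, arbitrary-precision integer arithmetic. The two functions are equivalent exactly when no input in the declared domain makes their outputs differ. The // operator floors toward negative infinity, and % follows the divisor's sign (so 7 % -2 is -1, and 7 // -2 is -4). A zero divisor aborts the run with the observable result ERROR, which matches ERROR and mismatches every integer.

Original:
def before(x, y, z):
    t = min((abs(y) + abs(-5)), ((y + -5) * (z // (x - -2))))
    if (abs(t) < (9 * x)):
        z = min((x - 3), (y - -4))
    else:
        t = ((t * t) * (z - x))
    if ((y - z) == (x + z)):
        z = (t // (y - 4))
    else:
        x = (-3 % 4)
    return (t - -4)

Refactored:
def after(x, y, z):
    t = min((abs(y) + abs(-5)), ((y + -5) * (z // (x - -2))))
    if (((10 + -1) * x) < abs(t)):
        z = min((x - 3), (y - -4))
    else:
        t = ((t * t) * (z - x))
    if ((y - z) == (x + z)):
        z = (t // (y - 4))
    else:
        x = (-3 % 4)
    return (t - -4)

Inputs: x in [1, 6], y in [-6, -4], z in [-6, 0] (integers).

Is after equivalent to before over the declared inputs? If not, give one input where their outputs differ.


Consider the input x=1, y=-6, z=-6.
before: t becomes 11; next (abs(t) < (9 * x)) evaluates to false; next t becomes -847; next ((y - z) == (x + z)) evaluates to false; next x becomes 1; next final value -843
after: t becomes 11; next (((10 + -1) * x) < abs(t)) evaluates to true; next z becomes -2; next ((y - z) == (x + z)) evaluates to false; next x becomes 1; next final value 15
-843 and 15 differ, so these are not the same function on this domain.
verdict: not equivalent; witness: x=1, y=-6, z=-6


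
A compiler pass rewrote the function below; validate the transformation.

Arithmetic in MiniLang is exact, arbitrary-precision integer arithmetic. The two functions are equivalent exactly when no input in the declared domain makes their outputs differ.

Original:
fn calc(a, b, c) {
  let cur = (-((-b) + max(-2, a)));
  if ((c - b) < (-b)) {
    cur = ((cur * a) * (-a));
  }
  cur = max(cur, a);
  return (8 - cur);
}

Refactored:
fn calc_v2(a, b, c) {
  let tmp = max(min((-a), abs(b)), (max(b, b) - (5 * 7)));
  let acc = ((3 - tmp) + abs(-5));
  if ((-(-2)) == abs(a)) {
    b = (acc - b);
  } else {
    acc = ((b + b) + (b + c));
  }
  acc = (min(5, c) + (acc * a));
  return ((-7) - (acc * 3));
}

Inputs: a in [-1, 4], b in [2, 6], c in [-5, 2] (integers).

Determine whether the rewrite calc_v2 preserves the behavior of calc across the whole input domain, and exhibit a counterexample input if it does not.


Consider the input a=-1, b=2, c=-5.
calc: cur = 3; ((c - b) < (-b)) -> true; cur = -3; cur = -1; return 9
calc_v2: tmp = 1; acc = 7; ((-(-2)) == abs(a)) -> false; acc = 1; acc = -6; return 11
9 vs 11 — the two versions disagree here.
verdict: not equivalent; witness: a=-1, b=2, c=-5


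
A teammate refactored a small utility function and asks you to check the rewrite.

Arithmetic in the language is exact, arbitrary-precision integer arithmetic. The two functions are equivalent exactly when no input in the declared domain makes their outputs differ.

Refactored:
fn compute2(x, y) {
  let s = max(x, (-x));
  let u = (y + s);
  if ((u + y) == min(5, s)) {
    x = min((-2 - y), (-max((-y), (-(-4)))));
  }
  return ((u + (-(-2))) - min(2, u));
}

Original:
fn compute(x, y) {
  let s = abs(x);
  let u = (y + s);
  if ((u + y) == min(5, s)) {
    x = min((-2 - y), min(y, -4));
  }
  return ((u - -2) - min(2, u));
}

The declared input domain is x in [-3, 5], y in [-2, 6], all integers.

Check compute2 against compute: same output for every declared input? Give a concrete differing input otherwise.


Reading the diff, among the changes: min/max/abs usage differs; arithmetic usage differs.
As a probe, take x=2, y=0: compute runs s=2, then u=2, then ((u + y) == min(5, s)) is true, then x=-4, then returns 2; compute2 runs s=2, then u=2, then ((u + y) == min(5, s)) is true, then x=-4, then returns 2; both end at 2.
Every one of the 81 inputs gives matching results.
verdict: equivalent


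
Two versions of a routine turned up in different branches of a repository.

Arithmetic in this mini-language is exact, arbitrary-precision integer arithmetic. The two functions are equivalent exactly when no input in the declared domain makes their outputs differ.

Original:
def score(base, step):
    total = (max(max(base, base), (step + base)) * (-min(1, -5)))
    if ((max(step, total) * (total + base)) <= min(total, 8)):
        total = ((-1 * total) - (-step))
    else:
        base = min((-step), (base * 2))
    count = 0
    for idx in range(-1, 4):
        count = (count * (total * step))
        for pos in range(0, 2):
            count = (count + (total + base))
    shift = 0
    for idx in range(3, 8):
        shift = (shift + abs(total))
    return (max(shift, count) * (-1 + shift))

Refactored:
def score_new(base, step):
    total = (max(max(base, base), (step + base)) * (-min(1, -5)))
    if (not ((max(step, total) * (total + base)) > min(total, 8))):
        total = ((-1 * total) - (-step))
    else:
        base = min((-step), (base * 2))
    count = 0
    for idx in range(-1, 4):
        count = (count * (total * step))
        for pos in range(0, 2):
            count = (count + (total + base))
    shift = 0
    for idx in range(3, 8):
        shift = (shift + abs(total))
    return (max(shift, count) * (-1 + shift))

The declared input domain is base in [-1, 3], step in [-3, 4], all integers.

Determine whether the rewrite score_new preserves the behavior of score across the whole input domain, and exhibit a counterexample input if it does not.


Although boolean connective usage differs, comparison usage differs, 40/40 inputs agree.
verdict: equivalent


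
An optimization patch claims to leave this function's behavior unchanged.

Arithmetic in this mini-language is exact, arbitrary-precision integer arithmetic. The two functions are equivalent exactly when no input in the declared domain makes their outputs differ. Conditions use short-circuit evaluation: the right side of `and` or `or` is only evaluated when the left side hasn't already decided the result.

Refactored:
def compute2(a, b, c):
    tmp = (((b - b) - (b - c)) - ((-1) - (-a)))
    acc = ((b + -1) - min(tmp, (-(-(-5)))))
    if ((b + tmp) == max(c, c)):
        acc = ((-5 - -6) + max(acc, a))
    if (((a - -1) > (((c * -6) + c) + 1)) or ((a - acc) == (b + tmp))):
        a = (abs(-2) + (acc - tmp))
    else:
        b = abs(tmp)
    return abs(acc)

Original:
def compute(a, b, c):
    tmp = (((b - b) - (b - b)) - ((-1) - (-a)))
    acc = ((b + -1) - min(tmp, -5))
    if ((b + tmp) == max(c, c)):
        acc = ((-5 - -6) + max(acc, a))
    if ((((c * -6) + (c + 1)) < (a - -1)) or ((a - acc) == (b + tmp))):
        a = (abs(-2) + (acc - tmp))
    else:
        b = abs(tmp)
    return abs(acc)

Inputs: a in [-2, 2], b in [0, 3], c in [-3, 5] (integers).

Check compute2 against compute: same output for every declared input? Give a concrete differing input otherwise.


These are not equivalent — on a=-2, b=0, c=3 the outputs split (5 vs 4).
compute: tmp becomes 3; next acc becomes 4; next ((b + tmp) == max(c, c)) evaluates to true; next acc becomes 5; next ((((c * -6) + (c + 1)) < (a - -1)) or ((a - acc) == (b + tmp))) evaluates to true; next a becomes 4; next final value 5
compute2: tmp becomes 6; next acc becomes 4; next ((b + tmp) == max(c, c)) evaluates to false; next (((a - -1) > (((c * -6) + c) + 1)) or ((a - acc) == (b + tmp))) evaluates to true; next a becomes 0; next final value 4
verdict: not equivalent; witness: a=-2, b=0, c=3


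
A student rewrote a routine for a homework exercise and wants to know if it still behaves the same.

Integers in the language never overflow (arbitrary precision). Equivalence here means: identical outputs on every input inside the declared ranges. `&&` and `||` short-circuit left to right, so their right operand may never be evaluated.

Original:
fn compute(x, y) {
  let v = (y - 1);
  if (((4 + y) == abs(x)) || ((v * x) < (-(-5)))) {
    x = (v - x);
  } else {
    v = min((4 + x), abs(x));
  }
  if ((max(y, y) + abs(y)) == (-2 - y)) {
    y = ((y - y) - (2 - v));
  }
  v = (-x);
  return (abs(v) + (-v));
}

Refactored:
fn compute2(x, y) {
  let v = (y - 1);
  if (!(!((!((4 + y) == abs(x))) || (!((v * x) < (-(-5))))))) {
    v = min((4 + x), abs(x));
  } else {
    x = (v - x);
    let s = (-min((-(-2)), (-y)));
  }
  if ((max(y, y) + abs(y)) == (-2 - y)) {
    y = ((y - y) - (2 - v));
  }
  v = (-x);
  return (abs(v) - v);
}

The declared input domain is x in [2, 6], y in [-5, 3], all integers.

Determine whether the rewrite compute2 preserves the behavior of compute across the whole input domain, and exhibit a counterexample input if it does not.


These are not equivalent — on x=2, y=-5 the outputs split (0 vs 4).
compute: v becomes -6; next (((4 + y) == abs(x)) || ((v * x) < (-(-5)))) evaluates to true; next x becomes -8; next ((max(y, y) + abs(y)) == (-2 - y)) evaluates to false; next v becomes 8; next final value 0
compute2: v becomes -6; next (!(!((!((4 + y) == abs(x))) || (!((v * x) < (-(-5))))))) evaluates to true; next v becomes 2; next ((max(y, y) + abs(y)) == (-2 - y)) evaluates to false; next v becomes -2; next final value 4
verdict: not equivalent; witness: x=2, y=-5


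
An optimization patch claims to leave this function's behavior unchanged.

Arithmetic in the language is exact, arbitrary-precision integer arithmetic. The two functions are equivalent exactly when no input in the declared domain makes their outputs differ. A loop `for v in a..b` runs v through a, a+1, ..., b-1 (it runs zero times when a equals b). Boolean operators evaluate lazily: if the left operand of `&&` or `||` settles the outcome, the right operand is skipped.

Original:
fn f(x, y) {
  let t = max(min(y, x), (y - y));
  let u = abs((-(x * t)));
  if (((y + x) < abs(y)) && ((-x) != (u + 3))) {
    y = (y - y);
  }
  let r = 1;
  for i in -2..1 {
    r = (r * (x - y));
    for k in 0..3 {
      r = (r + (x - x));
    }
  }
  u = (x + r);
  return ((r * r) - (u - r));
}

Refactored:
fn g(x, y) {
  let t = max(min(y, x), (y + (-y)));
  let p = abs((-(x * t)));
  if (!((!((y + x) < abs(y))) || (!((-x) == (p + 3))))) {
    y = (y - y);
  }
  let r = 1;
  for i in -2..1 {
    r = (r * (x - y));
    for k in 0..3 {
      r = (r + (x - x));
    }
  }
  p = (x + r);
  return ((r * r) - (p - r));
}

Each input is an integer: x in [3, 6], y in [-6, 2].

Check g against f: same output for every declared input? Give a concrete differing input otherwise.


Try x=3, y=-6.
f: t=0, then u=0, then (((y + x) < abs(y)) && ((-x) != (u + 3))) is true, then y=0, then r=1, then (i=-2), then r=3, then (k=0), then r=3, then (k=1), then r=3, then (k=2), then r=3, then (i=-1), then r=9, then (k=0), then r=9, then (k=1), then r=9, then (k=2), then r=9, then (i=0), then r=27, then (k=0), then r=27, then (k=1), then r=27, then (k=2), then r=27, then u=30, then returns 726
g: t=0, then p=0, then (!((!((y + x) < abs(y))) || (!((-x) == (p + 3))))) is false, then r=1, then (i=-2), then r=9, then (k=0), then r=9, then (k=1), then r=9, then (k=2), then r=9, then (i=-1), then r=81, then (k=0), then r=81, then (k=1), then r=81, then (k=2), then r=81, then (i=0), then r=729, then (k=0), then r=729, then (k=1), then r=729, then (k=2), then r=729, then p=732, then returns 531438
726 and 531438 differ, so these are not the same function on this domain.
verdict: not equivalent; witness: x=3, y=-6


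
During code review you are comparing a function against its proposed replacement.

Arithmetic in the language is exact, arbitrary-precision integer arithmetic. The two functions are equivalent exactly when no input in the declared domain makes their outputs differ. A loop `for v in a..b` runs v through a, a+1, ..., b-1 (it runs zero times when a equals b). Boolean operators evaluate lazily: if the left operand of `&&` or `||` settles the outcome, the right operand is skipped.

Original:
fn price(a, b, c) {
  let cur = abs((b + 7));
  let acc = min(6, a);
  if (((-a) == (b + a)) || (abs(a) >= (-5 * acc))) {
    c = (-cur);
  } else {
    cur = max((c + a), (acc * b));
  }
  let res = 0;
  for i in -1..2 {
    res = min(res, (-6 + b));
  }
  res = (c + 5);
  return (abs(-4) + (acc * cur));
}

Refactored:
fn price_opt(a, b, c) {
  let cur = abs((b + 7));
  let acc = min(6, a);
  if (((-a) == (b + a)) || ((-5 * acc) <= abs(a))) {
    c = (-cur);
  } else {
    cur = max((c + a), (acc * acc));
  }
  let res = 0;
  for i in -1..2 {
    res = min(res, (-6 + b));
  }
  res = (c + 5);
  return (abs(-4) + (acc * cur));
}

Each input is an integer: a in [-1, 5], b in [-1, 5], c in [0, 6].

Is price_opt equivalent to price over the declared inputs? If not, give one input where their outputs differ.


The rewrite breaks on a=-1, b=0, c=0, where the results are 4 and 3.
price: cur=7, then acc=-1, then (((-a) == (b + a)) || (abs(a) >= (-5 * acc))) is false, then cur=0, then res=0, then (i=-1), then res=-6, then (i=0), then res=-6, then (i=1), then res=-6, then res=5, then returns 4
price_opt: cur=7, then acc=-1, then (((-a) == (b + a)) || ((-5 * acc) <= abs(a))) is false, then cur=1, then res=0, then (i=-1), then res=-6, then (i=0), then res=-6, then (i=1), then res=-6, then res=5, then returns 3
verdict: not equivalent; witness: a=-1, b=0, c=0
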